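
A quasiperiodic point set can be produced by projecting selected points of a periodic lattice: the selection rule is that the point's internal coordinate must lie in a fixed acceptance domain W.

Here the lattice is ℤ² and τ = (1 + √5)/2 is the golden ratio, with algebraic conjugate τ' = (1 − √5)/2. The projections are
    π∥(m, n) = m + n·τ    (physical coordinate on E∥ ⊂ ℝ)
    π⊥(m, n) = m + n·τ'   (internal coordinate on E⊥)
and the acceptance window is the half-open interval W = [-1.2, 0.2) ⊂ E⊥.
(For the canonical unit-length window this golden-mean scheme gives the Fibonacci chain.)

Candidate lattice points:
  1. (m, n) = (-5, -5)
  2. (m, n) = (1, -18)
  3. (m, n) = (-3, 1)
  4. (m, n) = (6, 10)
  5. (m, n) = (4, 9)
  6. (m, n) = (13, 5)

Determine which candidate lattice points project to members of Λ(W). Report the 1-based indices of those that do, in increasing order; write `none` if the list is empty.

Numerically τ ≈ 1.6180 and τ' = −1/τ ≈ -0.6180.
#1 (-5,-5): internal coord -5 + (-5)·τ' = -1.9098; -1.9098 ∉ [-1.2, 0.2) → out
#2 (1,-18): internal coord 1 + (-18)·τ' = +12.1246; +12.1246 ∉ [-1.2, 0.2) → out
#3 (-3,1): internal coord -3 + (1)·τ' = -3.6180; -3.6180 ∉ [-1.2, 0.2) → out
#4 (6,10): internal coord 6 + (10)·τ' = -0.1803; -0.1803 ∈ [-1.2, 0.2) → IN Λ
#5 (4,9): internal coord 4 + (9)·τ' = -1.5623; -1.5623 ∉ [-1.2, 0.2) → out
#6 (13,5): internal coord 13 + (5)·τ' = +9.9098; +9.9098 ∉ [-1.2, 0.2) → out

4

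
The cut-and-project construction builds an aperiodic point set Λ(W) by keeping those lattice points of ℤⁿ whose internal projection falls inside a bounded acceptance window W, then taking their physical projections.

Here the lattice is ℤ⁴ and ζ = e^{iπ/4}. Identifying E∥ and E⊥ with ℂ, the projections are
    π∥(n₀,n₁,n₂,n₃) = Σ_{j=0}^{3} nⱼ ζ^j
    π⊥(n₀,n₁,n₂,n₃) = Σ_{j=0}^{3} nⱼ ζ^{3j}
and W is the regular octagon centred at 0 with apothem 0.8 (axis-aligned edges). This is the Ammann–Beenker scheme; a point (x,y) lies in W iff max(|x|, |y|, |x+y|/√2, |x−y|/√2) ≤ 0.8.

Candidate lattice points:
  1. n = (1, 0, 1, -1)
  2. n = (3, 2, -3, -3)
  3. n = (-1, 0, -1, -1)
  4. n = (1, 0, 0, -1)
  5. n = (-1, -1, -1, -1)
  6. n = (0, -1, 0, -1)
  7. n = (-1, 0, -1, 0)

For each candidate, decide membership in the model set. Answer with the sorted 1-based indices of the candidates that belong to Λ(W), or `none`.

4

π⊥(n) = n₀ + n₁ζ³ + n₂ζ⁶ + n₃ζ⁹ where ζ = e^{iπ/4}.
candidate 1: n = (1, 0, 1, -1) → π⊥ ≈ (+0.2929, -1.7071); max(|x|,|y|,|x±y|/√2) = 1.7071 > 0.8 ⇒ ∉ W
candidate 2: n = (3, 2, -3, -3) → π⊥ ≈ (-0.5355, +2.2929); max(|x|,|y|,|x±y|/√2) = 2.2929 > 0.8 ⇒ ∉ W
candidate 3: n = (-1, 0, -1, -1) → π⊥ ≈ (-1.7071, +0.2929); max(|x|,|y|,|x±y|/√2) = 1.7071 > 0.8 ⇒ ∉ W
candidate 4: n = (1, 0, 0, -1) → π⊥ ≈ (+0.2929, -0.7071); max(|x|,|y|,|x±y|/√2) = 0.7071 ≤ 0.8 ⇒ ∈ W
candidate 5: n = (-1, -1, -1, -1) → π⊥ ≈ (-1.0000, -0.4142); max(|x|,|y|,|x±y|/√2) = 1.0000 > 0.8 ⇒ ∉ W
candidate 6: n = (0, -1, 0, -1) → π⊥ ≈ (+0.0000, -1.4142); max(|x|,|y|,|x±y|/√2) = 1.4142 > 0.8 ⇒ ∉ W
candidate 7: n = (-1, 0, -1, 0) → π⊥ ≈ (-1.0000, +1.0000); max(|x|,|y|,|x±y|/√2) = 1.4142 > 0.8 ⇒ ∉ W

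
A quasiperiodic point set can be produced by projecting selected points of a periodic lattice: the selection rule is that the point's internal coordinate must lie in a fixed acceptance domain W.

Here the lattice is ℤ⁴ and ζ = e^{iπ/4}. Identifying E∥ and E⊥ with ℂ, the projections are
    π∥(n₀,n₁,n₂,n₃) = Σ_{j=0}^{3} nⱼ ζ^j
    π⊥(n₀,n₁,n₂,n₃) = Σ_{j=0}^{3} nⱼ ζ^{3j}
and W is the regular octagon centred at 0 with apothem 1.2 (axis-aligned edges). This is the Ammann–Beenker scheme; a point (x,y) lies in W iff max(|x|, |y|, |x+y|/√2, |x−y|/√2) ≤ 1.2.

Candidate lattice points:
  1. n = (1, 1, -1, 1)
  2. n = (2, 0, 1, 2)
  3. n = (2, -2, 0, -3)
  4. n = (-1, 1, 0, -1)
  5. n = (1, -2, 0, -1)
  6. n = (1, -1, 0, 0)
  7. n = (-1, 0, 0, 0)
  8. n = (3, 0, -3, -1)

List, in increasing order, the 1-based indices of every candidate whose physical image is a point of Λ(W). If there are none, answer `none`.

7

π⊥(n) = n₀ + n₁ζ³ + n₂ζ⁶ + n₃ζ⁹ where ζ = e^{iπ/4}.
#1 (1, 1, -1, 1): internal (1.0000, 2.4142); octagon support 2.4142 vs apothem 1.2 → ∉ W
#2 (2, 0, 1, 2): internal (3.4142, 0.4142); octagon support 3.4142 vs apothem 1.2 → ∉ W
#3 (2, -2, 0, -3): internal (1.2929, -3.5355); octagon support 3.5355 vs apothem 1.2 → ∉ W
#4 (-1, 1, 0, -1): internal (-2.4142, 0.0000); octagon support 2.4142 vs apothem 1.2 → ∉ W
#5 (1, -2, 0, -1): internal (1.7071, -2.1213); octagon support 2.7071 vs apothem 1.2 → ∉ W
#6 (1, -1, 0, 0): internal (1.7071, -0.7071); octagon support 1.7071 vs apothem 1.2 → ∉ W
#7 (-1, 0, 0, 0): internal (-1.0000, 0.0000); octagon support 1.0000 vs apothem 1.2 → ∈ W
#8 (3, 0, -3, -1): internal (2.2929, 2.2929); octagon support 3.2426 vs apothem 1.2 → ∉ W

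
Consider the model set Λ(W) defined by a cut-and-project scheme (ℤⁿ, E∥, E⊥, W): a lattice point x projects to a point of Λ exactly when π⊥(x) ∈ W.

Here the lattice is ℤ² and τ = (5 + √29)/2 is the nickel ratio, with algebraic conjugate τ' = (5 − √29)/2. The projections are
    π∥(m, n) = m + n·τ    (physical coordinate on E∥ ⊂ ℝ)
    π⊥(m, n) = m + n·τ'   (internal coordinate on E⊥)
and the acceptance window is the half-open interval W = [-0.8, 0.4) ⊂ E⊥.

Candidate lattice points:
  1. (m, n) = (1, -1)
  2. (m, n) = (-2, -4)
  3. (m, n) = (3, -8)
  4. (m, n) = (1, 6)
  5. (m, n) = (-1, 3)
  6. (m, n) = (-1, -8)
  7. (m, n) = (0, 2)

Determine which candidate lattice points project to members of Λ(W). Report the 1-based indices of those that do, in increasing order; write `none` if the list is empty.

4, 7

Numerically τ ≈ 5.19258 and τ' = −1/τ ≈ -0.19258.
#1 (1,-1): internal coord 1 + (-1)·τ' = +1.19258; +1.19258 ∉ [-0.8, 0.4) → out
#2 (-2,-4): internal coord -2 + (-4)·τ' = -1.22967; -1.22967 ∉ [-0.8, 0.4) → out
#3 (3,-8): internal coord 3 + (-8)·τ' = +4.54066; +4.54066 ∉ [-0.8, 0.4) → out
#4 (1,6): internal coord 1 + (6)·τ' = -0.15549; -0.15549 ∈ [-0.8, 0.4) → IN Λ
#5 (-1,3): internal coord -1 + (3)·τ' = -1.57775; -1.57775 ∉ [-0.8, 0.4) → out
#6 (-1,-8): internal coord -1 + (-8)·τ' = +0.54066; +0.54066 ∉ [-0.8, 0.4) → out
#7 (0,2): internal coord 0 + (2)·τ' = -0.38516; -0.38516 ∈ [-0.8, 0.4) → IN Λ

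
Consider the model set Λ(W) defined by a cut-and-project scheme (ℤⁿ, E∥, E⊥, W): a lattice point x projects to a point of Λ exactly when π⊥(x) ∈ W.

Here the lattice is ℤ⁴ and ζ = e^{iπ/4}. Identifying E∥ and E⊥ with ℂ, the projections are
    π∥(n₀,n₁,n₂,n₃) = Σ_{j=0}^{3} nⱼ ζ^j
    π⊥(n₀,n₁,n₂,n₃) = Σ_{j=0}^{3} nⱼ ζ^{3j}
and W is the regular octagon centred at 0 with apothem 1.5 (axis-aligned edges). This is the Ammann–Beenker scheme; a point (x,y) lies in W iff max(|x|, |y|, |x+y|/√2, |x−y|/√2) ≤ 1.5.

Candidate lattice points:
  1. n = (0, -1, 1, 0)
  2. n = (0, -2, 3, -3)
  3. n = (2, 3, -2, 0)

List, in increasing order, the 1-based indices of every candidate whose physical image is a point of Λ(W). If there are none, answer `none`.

none

π⊥(n) = n₀ + n₁ζ³ + n₂ζ⁶ + n₃ζ⁹ where ζ = e^{iπ/4}.
#1 (0, -1, 1, 0): internal (0.707107, -1.707107); octagon support 1.707107 vs apothem 1.5 → ∉ W
#2 (0, -2, 3, -3): internal (-0.707107, -6.535534); octagon support 6.535534 vs apothem 1.5 → ∉ W
#3 (2, 3, -2, 0): internal (-0.121320, 4.121320); octagon support 4.121320 vs apothem 1.5 → ∉ W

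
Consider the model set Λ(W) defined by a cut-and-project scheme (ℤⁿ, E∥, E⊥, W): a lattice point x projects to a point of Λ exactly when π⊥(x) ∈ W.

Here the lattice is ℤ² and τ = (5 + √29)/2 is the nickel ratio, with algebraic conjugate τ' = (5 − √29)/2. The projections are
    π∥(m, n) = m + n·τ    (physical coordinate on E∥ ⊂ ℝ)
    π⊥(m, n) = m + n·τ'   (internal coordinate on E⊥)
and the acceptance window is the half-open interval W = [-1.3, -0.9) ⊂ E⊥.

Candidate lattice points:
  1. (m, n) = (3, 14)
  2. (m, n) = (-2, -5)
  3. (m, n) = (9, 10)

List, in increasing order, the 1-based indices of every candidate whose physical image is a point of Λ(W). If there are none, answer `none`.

2

Numerically τ ≈ 5.1926 and τ' = −1/τ ≈ -0.1926.
candidate 1: (m,n)=(3,14) → π∥ = 3+14·τ ≈ 75.6962, π⊥ = 3+14·τ' ≈ 0.3038 ∉ [-1.3, -0.9) ⇒ out
candidate 2: (m,n)=(-2,-5) → π∥ = -2-5·τ ≈ -27.9629, π⊥ = -2-5·τ' ≈ -1.0371 ∈ [-1.3, -0.9) ⇒ IN Λ
candidate 3: (m,n)=(9,10) → π∥ = 9+10·τ ≈ 60.9258, π⊥ = 9+10·τ' ≈ 7.0742 ∉ [-1.3, -0.9) ⇒ out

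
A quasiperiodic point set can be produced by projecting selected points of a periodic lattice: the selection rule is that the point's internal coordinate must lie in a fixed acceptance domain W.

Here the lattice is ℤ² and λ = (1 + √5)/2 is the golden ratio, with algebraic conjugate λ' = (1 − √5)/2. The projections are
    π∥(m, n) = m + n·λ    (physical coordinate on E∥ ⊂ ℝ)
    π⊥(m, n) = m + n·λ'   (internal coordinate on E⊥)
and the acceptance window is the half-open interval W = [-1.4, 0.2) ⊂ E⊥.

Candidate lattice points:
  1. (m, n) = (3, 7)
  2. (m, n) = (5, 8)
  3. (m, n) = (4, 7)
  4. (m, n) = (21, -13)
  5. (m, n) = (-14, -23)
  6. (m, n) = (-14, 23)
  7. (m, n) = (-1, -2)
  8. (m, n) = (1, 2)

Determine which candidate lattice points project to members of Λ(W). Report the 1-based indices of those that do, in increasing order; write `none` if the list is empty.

1, 2, 3, 8

λ' = (1−√5)/2 ≈ -0.6180.
candidate 1: (m,n)=(3,7) → π∥ = 3+7·λ ≈ 14.3262, π⊥ = 3+7·λ' ≈ -1.3262 ∈ [-1.4, 0.2) ⇒ IN Λ
candidate 2: (m,n)=(5,8) → π∥ = 5+8·λ ≈ 17.9443, π⊥ = 5+8·λ' ≈ 0.0557 ∈ [-1.4, 0.2) ⇒ IN Λ
candidate 3: (m,n)=(4,7) → π∥ = 4+7·λ ≈ 15.3262, π⊥ = 4+7·λ' ≈ -0.3262 ∈ [-1.4, 0.2) ⇒ IN Λ
candidate 4: (m,n)=(21,-13) → π∥ = 21-13·λ ≈ -0.0344, π⊥ = 21-13·λ' ≈ 29.0344 ∉ [-1.4, 0.2) ⇒ out
candidate 5: (m,n)=(-14,-23) → π∥ = -14-23·λ ≈ -51.2148, π⊥ = -14-23·λ' ≈ 0.2148 ∉ [-1.4, 0.2) ⇒ out
candidate 6: (m,n)=(-14,23) → π∥ = -14+23·λ ≈ 23.2148, π⊥ = -14+23·λ' ≈ -28.2148 ∉ [-1.4, 0.2) ⇒ out
candidate 7: (m,n)=(-1,-2) → π∥ = -1-2·λ ≈ -4.2361, π⊥ = -1-2·λ' ≈ 0.2361 ∉ [-1.4, 0.2) ⇒ out
candidate 8: (m,n)=(1,2) → π∥ = 1+2·λ ≈ 4.2361, π⊥ = 1+2·λ' ≈ -0.2361 ∈ [-1.4, 0.2) ⇒ IN Λ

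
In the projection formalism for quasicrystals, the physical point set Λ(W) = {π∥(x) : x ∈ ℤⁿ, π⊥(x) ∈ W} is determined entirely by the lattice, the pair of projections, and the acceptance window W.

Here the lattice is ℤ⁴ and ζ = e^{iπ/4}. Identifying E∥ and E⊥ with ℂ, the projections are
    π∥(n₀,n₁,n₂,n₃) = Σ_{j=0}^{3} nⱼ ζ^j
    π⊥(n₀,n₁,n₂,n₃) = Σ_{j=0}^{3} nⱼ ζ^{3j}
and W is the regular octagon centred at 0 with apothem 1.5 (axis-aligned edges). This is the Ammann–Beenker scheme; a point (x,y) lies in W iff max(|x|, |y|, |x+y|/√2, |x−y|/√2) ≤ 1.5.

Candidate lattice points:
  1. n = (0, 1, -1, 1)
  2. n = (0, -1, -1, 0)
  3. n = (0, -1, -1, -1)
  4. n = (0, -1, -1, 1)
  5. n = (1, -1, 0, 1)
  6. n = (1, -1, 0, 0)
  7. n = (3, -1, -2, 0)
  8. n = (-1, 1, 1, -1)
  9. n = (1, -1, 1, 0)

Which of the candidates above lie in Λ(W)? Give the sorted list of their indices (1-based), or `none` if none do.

π⊥(n) = n₀ + n₁ζ³ + n₂ζ⁶ + n₃ζ⁹ where ζ = e^{iπ/4}.
#1 (0, 1, -1, 1): internal (0.0000, 2.4142); octagon support 2.4142 vs apothem 1.5 → ∉ W
#2 (0, -1, -1, 0): internal (0.7071, 0.2929); octagon support 0.7071 vs apothem 1.5 → ∈ W
#3 (0, -1, -1, -1): internal (0.0000, -0.4142); octagon support 0.4142 vs apothem 1.5 → ∈ W
#4 (0, -1, -1, 1): internal (1.4142, 1.0000); octagon support 1.7071 vs apothem 1.5 → ∉ W
#5 (1, -1, 0, 1): internal (2.4142, 0.0000); octagon support 2.4142 vs apothem 1.5 → ∉ W
#6 (1, -1, 0, 0): internal (1.7071, -0.7071); octagon support 1.7071 vs apothem 1.5 → ∉ W
#7 (3, -1, -2, 0): internal (3.7071, 1.2929); octagon support 3.7071 vs apothem 1.5 → ∉ W
#8 (-1, 1, 1, -1): internal (-2.4142, -1.0000); octagon support 2.4142 vs apothem 1.5 → ∉ W
#9 (1, -1, 1, 0): internal (1.7071, -1.7071); octagon support 2.4142 vs apothem 1.5 → ∉ W

2, 3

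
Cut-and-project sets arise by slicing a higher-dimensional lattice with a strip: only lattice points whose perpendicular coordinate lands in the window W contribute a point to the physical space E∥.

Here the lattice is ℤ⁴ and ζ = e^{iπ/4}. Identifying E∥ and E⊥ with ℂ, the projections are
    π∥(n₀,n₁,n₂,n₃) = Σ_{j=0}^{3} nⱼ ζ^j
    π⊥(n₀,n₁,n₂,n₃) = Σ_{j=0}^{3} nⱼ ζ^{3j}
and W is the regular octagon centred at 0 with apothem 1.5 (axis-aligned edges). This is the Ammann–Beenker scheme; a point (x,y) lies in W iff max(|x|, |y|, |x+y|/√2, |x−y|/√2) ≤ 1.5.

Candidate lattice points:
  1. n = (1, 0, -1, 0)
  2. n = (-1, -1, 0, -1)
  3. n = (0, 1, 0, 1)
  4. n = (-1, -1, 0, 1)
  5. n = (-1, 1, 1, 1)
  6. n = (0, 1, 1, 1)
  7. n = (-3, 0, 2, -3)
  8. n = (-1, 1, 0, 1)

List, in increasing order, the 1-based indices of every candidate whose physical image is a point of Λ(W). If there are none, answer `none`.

π⊥(n) = n₀ + n₁ζ³ + n₂ζ⁶ + n₃ζ⁹ where ζ = e^{iπ/4}.
candidate 1: n = (1, 0, -1, 0) → π⊥ ≈ (+1.000000, +1.000000); max(|x|,|y|,|x±y|/√2) = 1.414214 ≤ 1.5 ⇒ ∈ W
candidate 2: n = (-1, -1, 0, -1) → π⊥ ≈ (-1.000000, -1.414214); max(|x|,|y|,|x±y|/√2) = 1.707107 > 1.5 ⇒ ∉ W
candidate 3: n = (0, 1, 0, 1) → π⊥ ≈ (+0.000000, +1.414214); max(|x|,|y|,|x±y|/√2) = 1.414214 ≤ 1.5 ⇒ ∈ W
candidate 4: n = (-1, -1, 0, 1) → π⊥ ≈ (+0.414214, +0.000000); max(|x|,|y|,|x±y|/√2) = 0.414214 ≤ 1.5 ⇒ ∈ W
candidate 5: n = (-1, 1, 1, 1) → π⊥ ≈ (-1.000000, +0.414214); max(|x|,|y|,|x±y|/√2) = 1.000000 ≤ 1.5 ⇒ ∈ W
candidate 6: n = (0, 1, 1, 1) → π⊥ ≈ (+0.000000, +0.414214); max(|x|,|y|,|x±y|/√2) = 0.414214 ≤ 1.5 ⇒ ∈ W
candidate 7: n = (-3, 0, 2, -3) → π⊥ ≈ (-5.121320, -4.121320); max(|x|,|y|,|x±y|/√2) = 6.535534 > 1.5 ⇒ ∉ W
candidate 8: n = (-1, 1, 0, 1) → π⊥ ≈ (-1.000000, +1.414214); max(|x|,|y|,|x±y|/√2) = 1.707107 > 1.5 ⇒ ∉ W

1, 3, 4, 5, 6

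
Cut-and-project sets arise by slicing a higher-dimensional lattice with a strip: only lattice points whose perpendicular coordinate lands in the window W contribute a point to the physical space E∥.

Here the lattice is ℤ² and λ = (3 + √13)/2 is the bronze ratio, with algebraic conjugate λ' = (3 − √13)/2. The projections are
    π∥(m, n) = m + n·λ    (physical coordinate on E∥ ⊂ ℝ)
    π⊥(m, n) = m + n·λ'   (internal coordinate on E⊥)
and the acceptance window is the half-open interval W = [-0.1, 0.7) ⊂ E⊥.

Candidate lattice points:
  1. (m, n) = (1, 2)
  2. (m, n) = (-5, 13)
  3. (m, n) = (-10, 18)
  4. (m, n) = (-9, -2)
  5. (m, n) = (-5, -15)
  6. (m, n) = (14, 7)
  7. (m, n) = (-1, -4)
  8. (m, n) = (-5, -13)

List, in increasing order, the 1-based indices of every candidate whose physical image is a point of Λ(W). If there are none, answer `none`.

1, 7

Compute λ' = (3−√13)/2 = -0.302776, so π⊥(m,n) = m -0.302776·n.
#1 (1,2): internal coord 1 + (2)·λ' = +0.394449; +0.394449 ∈ [-0.1, 0.7) → IN Λ
#2 (-5,13): internal coord -5 + (13)·λ' = -8.936083; -8.936083 ∉ [-0.1, 0.7) → out
#3 (-10,18): internal coord -10 + (18)·λ' = -15.449961; -15.449961 ∉ [-0.1, 0.7) → out
#4 (-9,-2): internal coord -9 + (-2)·λ' = -8.394449; -8.394449 ∉ [-0.1, 0.7) → out
#5 (-5,-15): internal coord -5 + (-15)·λ' = -0.458365; -0.458365 ∉ [-0.1, 0.7) → out
#6 (14,7): internal coord 14 + (7)·λ' = +11.880571; +11.880571 ∉ [-0.1, 0.7) → out
#7 (-1,-4): internal coord -1 + (-4)·λ' = +0.211103; +0.211103 ∈ [-0.1, 0.7) → IN Λ
#8 (-5,-13): internal coord -5 + (-13)·λ' = -1.063917; -1.063917 ∉ [-0.1, 0.7) → out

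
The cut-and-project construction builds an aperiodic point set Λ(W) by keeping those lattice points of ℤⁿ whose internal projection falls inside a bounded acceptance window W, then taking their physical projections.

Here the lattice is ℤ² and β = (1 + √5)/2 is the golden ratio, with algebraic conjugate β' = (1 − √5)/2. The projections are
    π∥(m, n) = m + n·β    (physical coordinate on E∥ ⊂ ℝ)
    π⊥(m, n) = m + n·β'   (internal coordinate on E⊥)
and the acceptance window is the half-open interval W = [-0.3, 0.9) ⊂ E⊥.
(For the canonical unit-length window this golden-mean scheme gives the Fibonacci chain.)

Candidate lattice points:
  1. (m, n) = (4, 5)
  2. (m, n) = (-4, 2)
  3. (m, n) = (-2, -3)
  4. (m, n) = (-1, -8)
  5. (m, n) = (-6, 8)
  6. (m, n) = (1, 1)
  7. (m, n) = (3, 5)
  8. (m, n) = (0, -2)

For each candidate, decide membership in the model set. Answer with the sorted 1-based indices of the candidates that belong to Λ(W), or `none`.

Numerically β ≈ 1.618034 and β' = −1/β ≈ -0.618034.
[1] lift (4,5): star map gives 0.909830; window check -0.3 ≤ 0.909830 < 0.9 is false → out
[2] lift (-4,2): star map gives -5.236068; window check -0.3 ≤ -5.236068 < 0.9 is false → out
[3] lift (-2,-3): star map gives -0.145898; window check -0.3 ≤ -0.145898 < 0.9 is true → IN Λ
[4] lift (-1,-8): star map gives 3.944272; window check -0.3 ≤ 3.944272 < 0.9 is false → out
[5] lift (-6,8): star map gives -10.944272; window check -0.3 ≤ -10.944272 < 0.9 is false → out
[6] lift (1,1): star map gives 0.381966; window check -0.3 ≤ 0.381966 < 0.9 is true → IN Λ
[7] lift (3,5): star map gives -0.090170; window check -0.3 ≤ -0.090170 < 0.9 is true → IN Λ
[8] lift (0,-2): star map gives 1.236068; window check -0.3 ≤ 1.236068 < 0.9 is false → out

3, 6, 7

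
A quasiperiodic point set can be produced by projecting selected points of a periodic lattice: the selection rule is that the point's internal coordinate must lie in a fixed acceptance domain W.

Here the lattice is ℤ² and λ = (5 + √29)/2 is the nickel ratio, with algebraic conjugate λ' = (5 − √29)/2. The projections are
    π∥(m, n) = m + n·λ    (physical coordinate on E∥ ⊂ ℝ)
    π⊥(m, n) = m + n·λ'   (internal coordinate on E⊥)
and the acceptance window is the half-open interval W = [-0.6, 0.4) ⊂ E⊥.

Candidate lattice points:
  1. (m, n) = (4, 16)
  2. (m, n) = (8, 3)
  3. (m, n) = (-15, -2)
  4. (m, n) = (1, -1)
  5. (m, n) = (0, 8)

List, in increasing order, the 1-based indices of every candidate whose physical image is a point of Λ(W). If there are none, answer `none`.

none

Compute λ' = (5−√29)/2 = -0.19258, so π⊥(m,n) = m -0.19258·n.
[1] lift (4,16): star map gives 0.91868; window check -0.6 ≤ 0.91868 < 0.4 is false → out
[2] lift (8,3): star map gives 7.42225; window check -0.6 ≤ 7.42225 < 0.4 is false → out
[3] lift (-15,-2): star map gives -14.61484; window check -0.6 ≤ -14.61484 < 0.4 is false → out
[4] lift (1,-1): star map gives 1.19258; window check -0.6 ≤ 1.19258 < 0.4 is false → out
[5] lift (0,8): star map gives -1.54066; window check -0.6 ≤ -1.54066 < 0.4 is false → out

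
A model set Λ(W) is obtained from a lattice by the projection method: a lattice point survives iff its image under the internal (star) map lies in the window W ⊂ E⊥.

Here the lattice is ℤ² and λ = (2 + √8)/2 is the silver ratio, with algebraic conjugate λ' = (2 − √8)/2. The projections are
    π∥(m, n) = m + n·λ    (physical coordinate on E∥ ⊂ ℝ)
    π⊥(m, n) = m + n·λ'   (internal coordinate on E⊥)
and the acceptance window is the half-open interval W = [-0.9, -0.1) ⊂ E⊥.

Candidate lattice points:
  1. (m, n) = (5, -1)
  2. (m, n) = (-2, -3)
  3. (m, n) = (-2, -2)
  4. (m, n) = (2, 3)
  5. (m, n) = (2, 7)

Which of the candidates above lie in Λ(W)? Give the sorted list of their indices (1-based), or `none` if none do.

λ' = (2−√8)/2 ≈ -0.41421.
[1] lift (5,-1): star map gives 5.41421; window check -0.9 ≤ 5.41421 < -0.1 is false → out
[2] lift (-2,-3): star map gives -0.75736; window check -0.9 ≤ -0.75736 < -0.1 is true → IN Λ
[3] lift (-2,-2): star map gives -1.17157; window check -0.9 ≤ -1.17157 < -0.1 is false → out
[4] lift (2,3): star map gives 0.75736; window check -0.9 ≤ 0.75736 < -0.1 is false → out
[5] lift (2,7): star map gives -0.89949; window check -0.9 ≤ -0.89949 < -0.1 is true → IN Λ

2, 5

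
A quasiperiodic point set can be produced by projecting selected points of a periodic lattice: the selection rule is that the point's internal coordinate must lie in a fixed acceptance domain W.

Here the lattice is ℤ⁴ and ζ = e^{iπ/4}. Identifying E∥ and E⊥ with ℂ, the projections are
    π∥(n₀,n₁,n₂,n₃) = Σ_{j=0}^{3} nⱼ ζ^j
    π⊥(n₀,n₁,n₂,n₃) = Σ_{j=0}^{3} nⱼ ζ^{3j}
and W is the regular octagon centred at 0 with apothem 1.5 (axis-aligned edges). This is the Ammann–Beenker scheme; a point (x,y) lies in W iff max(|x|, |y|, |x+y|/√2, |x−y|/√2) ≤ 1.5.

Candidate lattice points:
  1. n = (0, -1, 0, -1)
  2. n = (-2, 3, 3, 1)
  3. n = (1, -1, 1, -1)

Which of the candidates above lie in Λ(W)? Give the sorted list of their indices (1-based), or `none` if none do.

1

With ζ = e^{iπ/4} the internal vectors are ζ^0,ζ^3,ζ^6,ζ^9.
candidate 1: n = (0, -1, 0, -1) → π⊥ ≈ (+0.000000, -1.414214); max(|x|,|y|,|x±y|/√2) = 1.414214 ≤ 1.5 ⇒ ∈ W
candidate 2: n = (-2, 3, 3, 1) → π⊥ ≈ (-3.414214, -0.171573); max(|x|,|y|,|x±y|/√2) = 3.414214 > 1.5 ⇒ ∉ W
candidate 3: n = (1, -1, 1, -1) → π⊥ ≈ (+1.000000, -2.414214); max(|x|,|y|,|x±y|/√2) = 2.414214 > 1.5 ⇒ ∉ W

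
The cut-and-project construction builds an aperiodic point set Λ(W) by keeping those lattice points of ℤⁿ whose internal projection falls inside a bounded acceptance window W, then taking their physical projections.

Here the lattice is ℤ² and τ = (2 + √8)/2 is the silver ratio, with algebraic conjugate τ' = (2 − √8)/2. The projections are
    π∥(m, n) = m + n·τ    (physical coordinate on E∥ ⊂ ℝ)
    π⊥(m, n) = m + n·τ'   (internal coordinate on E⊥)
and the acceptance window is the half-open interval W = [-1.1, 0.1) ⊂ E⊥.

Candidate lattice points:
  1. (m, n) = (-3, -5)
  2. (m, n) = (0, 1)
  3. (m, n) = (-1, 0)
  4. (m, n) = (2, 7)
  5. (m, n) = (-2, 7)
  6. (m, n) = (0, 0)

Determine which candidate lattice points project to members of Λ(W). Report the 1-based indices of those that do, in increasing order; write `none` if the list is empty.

Numerically τ ≈ 2.4142 and τ' = −1/τ ≈ -0.4142.
[1] lift (-3,-5): star map gives -0.9289; window check -1.1 ≤ -0.9289 < 0.1 is true → IN Λ
[2] lift (0,1): star map gives -0.4142; window check -1.1 ≤ -0.4142 < 0.1 is true → IN Λ
[3] lift (-1,0): star map gives -1.0000; window check -1.1 ≤ -1.0000 < 0.1 is true → IN Λ
[4] lift (2,7): star map gives -0.8995; window check -1.1 ≤ -0.8995 < 0.1 is true → IN Λ
[5] lift (-2,7): star map gives -4.8995; window check -1.1 ≤ -4.8995 < 0.1 is false → out
[6] lift (0,0): star map gives 0.0000; window check -1.1 ≤ 0.0000 < 0.1 is true → IN Λ

1, 2, 3, 4, 6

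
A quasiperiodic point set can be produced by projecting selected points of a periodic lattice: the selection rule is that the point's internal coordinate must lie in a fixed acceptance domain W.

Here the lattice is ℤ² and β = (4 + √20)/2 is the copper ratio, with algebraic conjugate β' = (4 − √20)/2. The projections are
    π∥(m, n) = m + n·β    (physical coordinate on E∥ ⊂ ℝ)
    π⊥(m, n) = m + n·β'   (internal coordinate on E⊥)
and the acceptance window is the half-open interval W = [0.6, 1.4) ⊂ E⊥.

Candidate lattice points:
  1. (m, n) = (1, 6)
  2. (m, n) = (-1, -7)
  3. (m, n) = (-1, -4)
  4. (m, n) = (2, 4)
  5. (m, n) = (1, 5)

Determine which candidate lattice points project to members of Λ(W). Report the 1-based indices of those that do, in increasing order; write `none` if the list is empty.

β' = (4−√20)/2 ≈ -0.236068.
[1] lift (1,6): star map gives -0.416408; window check 0.6 ≤ -0.416408 < 1.4 is false → out
[2] lift (-1,-7): star map gives 0.652476; window check 0.6 ≤ 0.652476 < 1.4 is true → IN Λ
[3] lift (-1,-4): star map gives -0.055728; window check 0.6 ≤ -0.055728 < 1.4 is false → out
[4] lift (2,4): star map gives 1.055728; window check 0.6 ≤ 1.055728 < 1.4 is true → IN Λ
[5] lift (1,5): star map gives -0.180340; window check 0.6 ≤ -0.180340 < 1.4 is false → out

2, 4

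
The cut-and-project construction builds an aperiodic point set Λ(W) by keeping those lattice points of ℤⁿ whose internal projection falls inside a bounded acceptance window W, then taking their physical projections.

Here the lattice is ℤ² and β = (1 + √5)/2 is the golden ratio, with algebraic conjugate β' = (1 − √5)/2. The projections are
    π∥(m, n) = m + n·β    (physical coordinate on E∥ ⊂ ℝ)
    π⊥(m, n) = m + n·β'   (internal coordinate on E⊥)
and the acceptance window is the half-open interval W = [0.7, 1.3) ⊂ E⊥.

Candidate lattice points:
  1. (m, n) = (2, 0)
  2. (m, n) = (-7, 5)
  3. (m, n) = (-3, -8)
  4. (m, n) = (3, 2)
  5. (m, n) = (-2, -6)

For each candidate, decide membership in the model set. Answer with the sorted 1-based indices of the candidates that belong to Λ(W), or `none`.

none

β' = (1−√5)/2 ≈ -0.6180.
#1 (2,0): internal coord 2 + (0)·β' = +2.0000; +2.0000 ∉ [0.7, 1.3) → out
#2 (-7,5): internal coord -7 + (5)·β' = -10.0902; -10.0902 ∉ [0.7, 1.3) → out
#3 (-3,-8): internal coord -3 + (-8)·β' = +1.9443; +1.9443 ∉ [0.7, 1.3) → out
#4 (3,2): internal coord 3 + (2)·β' = +1.7639; +1.7639 ∉ [0.7, 1.3) → out
#5 (-2,-6): internal coord -2 + (-6)·β' = +1.7082; +1.7082 ∉ [0.7, 1.3) → out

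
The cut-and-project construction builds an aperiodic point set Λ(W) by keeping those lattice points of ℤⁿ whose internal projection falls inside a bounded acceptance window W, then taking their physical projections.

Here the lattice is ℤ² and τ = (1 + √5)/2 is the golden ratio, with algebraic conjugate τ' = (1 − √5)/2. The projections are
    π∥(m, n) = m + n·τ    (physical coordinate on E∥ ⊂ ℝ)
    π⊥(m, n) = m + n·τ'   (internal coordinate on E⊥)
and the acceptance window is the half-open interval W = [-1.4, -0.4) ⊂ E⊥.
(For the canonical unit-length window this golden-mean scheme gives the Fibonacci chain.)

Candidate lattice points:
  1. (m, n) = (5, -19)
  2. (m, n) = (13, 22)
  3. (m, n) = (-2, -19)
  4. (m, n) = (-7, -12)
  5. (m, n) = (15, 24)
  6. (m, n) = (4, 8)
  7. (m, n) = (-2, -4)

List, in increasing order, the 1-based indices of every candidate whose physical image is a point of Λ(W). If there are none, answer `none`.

2, 6

τ' = (1−√5)/2 ≈ -0.61803.
[1] lift (5,-19): star map gives 16.74265; window check -1.4 ≤ 16.74265 < -0.4 is false → out
[2] lift (13,22): star map gives -0.59675; window check -1.4 ≤ -0.59675 < -0.4 is true → IN Λ
[3] lift (-2,-19): star map gives 9.74265; window check -1.4 ≤ 9.74265 < -0.4 is false → out
[4] lift (-7,-12): star map gives 0.41641; window check -1.4 ≤ 0.41641 < -0.4 is false → out
[5] lift (15,24): star map gives 0.16718; window check -1.4 ≤ 0.16718 < -0.4 is false → out
[6] lift (4,8): star map gives -0.94427; window check -1.4 ≤ -0.94427 < -0.4 is true → IN Λ
[7] lift (-2,-4): star map gives 0.47214; window check -1.4 ≤ 0.47214 < -0.4 is false → out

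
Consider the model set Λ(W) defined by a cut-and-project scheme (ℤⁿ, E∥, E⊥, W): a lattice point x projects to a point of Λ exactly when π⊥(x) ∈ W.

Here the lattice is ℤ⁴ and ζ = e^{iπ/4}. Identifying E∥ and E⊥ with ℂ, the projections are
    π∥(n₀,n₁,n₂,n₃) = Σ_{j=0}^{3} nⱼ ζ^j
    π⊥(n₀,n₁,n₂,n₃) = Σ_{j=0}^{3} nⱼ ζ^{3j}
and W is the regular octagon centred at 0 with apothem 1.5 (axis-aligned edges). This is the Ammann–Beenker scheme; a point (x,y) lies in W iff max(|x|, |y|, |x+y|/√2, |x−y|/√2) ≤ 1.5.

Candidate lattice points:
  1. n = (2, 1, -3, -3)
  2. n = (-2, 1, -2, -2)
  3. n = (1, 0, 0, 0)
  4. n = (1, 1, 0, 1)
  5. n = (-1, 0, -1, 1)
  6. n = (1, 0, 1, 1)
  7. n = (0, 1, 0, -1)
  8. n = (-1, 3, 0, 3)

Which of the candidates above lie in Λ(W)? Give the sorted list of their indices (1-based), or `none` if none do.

Internal map: ζ^{3j} for j=0..3 gives (1,0), (−√2/2,√2/2), (0,−1), (√2/2,√2/2).
candidate 1: n = (2, 1, -3, -3) → π⊥ ≈ (-0.8284, +1.5858); max(|x|,|y|,|x±y|/√2) = 1.7071 > 1.5 ⇒ ∉ W
candidate 2: n = (-2, 1, -2, -2) → π⊥ ≈ (-4.1213, +1.2929); max(|x|,|y|,|x±y|/√2) = 4.1213 > 1.5 ⇒ ∉ W
candidate 3: n = (1, 0, 0, 0) → π⊥ ≈ (+1.0000, +0.0000); max(|x|,|y|,|x±y|/√2) = 1.0000 ≤ 1.5 ⇒ ∈ W
candidate 4: n = (1, 1, 0, 1) → π⊥ ≈ (+1.0000, +1.4142); max(|x|,|y|,|x±y|/√2) = 1.7071 > 1.5 ⇒ ∉ W
candidate 5: n = (-1, 0, -1, 1) → π⊥ ≈ (-0.2929, +1.7071); max(|x|,|y|,|x±y|/√2) = 1.7071 > 1.5 ⇒ ∉ W
candidate 6: n = (1, 0, 1, 1) → π⊥ ≈ (+1.7071, -0.2929); max(|x|,|y|,|x±y|/√2) = 1.7071 > 1.5 ⇒ ∉ W
candidate 7: n = (0, 1, 0, -1) → π⊥ ≈ (-1.4142, +0.0000); max(|x|,|y|,|x±y|/√2) = 1.4142 ≤ 1.5 ⇒ ∈ W
candidate 8: n = (-1, 3, 0, 3) → π⊥ ≈ (-1.0000, +4.2426); max(|x|,|y|,|x±y|/√2) = 4.2426 > 1.5 ⇒ ∉ W

3, 7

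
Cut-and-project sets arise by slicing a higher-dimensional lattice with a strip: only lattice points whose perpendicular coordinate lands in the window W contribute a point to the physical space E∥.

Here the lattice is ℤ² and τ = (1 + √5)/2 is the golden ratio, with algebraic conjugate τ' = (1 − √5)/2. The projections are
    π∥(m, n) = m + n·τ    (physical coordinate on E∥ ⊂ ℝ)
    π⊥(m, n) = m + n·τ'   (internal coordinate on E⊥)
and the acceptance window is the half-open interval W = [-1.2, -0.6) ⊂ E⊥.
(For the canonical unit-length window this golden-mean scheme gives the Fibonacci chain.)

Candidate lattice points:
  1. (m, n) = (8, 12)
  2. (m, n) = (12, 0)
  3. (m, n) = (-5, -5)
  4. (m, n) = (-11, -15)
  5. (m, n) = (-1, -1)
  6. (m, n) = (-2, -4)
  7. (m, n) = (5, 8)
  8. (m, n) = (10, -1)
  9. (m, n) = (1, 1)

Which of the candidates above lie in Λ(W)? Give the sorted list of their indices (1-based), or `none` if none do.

none

Compute τ' = (1−√5)/2 = -0.6180, so π⊥(m,n) = m -0.6180·n.
candidate 1: (m,n)=(8,12) → π∥ = 8+12·τ ≈ 27.4164, π⊥ = 8+12·τ' ≈ 0.5836 ∉ [-1.2, -0.6) ⇒ out
candidate 2: (m,n)=(12,0) → π∥ = 12+0·τ ≈ 12.0000, π⊥ = 12+0·τ' ≈ 12.0000 ∉ [-1.2, -0.6) ⇒ out
candidate 3: (m,n)=(-5,-5) → π∥ = -5-5·τ ≈ -13.0902, π⊥ = -5-5·τ' ≈ -1.9098 ∉ [-1.2, -0.6) ⇒ out
candidate 4: (m,n)=(-11,-15) → π∥ = -11-15·τ ≈ -35.2705, π⊥ = -11-15·τ' ≈ -1.7295 ∉ [-1.2, -0.6) ⇒ out
candidate 5: (m,n)=(-1,-1) → π∥ = -1-1·τ ≈ -2.6180, π⊥ = -1-1·τ' ≈ -0.3820 ∉ [-1.2, -0.6) ⇒ out
candidate 6: (m,n)=(-2,-4) → π∥ = -2-4·τ ≈ -8.4721, π⊥ = -2-4·τ' ≈ 0.4721 ∉ [-1.2, -0.6) ⇒ out
candidate 7: (m,n)=(5,8) → π∥ = 5+8·τ ≈ 17.9443, π⊥ = 5+8·τ' ≈ 0.0557 ∉ [-1.2, -0.6) ⇒ out
candidate 8: (m,n)=(10,-1) → π∥ = 10-1·τ ≈ 8.3820, π⊥ = 10-1·τ' ≈ 10.6180 ∉ [-1.2, -0.6) ⇒ out
candidate 9: (m,n)=(1,1) → π∥ = 1+1·τ ≈ 2.6180, π⊥ = 1+1·τ' ≈ 0.3820 ∉ [-1.2, -0.6) ⇒ out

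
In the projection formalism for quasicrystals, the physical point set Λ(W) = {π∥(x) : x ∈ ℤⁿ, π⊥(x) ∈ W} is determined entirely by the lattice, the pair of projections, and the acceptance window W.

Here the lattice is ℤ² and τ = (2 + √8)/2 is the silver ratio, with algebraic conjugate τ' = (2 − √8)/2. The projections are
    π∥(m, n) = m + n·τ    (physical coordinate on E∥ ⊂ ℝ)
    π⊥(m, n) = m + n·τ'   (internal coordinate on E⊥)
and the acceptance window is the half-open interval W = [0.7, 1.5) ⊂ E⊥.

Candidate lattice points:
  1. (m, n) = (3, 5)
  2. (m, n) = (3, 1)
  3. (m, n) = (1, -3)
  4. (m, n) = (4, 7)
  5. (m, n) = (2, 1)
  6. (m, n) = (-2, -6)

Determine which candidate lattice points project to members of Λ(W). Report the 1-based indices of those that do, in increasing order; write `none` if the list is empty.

Numerically τ ≈ 2.4142 and τ' = −1/τ ≈ -0.4142.
#1 (3,5): internal coord 3 + (5)·τ' = +0.9289; +0.9289 ∈ [0.7, 1.5) → IN Λ
#2 (3,1): internal coord 3 + (1)·τ' = +2.5858; +2.5858 ∉ [0.7, 1.5) → out
#3 (1,-3): internal coord 1 + (-3)·τ' = +2.2426; +2.2426 ∉ [0.7, 1.5) → out
#4 (4,7): internal coord 4 + (7)·τ' = +1.1005; +1.1005 ∈ [0.7, 1.5) → IN Λ
#5 (2,1): internal coord 2 + (1)·τ' = +1.5858; +1.5858 ∉ [0.7, 1.5) → out
#6 (-2,-6): internal coord -2 + (-6)·τ' = +0.4853; +0.4853 ∉ [0.7, 1.5) → out

1, 4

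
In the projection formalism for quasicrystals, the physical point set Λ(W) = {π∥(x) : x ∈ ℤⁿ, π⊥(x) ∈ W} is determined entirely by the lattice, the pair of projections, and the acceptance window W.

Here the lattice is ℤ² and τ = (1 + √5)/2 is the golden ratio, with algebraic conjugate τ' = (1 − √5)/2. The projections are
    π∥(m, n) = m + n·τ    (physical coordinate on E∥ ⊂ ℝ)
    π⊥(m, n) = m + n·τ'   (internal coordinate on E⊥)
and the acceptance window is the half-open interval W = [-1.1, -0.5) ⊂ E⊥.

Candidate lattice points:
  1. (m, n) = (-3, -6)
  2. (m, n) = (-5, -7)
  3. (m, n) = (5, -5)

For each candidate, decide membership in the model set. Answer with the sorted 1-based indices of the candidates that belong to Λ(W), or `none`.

2

Compute τ' = (1−√5)/2 = -0.61803, so π⊥(m,n) = m -0.61803·n.
[1] lift (-3,-6): star map gives 0.70820; window check -1.1 ≤ 0.70820 < -0.5 is false → out
[2] lift (-5,-7): star map gives -0.67376; window check -1.1 ≤ -0.67376 < -0.5 is true → IN Λ
[3] lift (5,-5): star map gives 8.09017; window check -1.1 ≤ 8.09017 < -0.5 is false → out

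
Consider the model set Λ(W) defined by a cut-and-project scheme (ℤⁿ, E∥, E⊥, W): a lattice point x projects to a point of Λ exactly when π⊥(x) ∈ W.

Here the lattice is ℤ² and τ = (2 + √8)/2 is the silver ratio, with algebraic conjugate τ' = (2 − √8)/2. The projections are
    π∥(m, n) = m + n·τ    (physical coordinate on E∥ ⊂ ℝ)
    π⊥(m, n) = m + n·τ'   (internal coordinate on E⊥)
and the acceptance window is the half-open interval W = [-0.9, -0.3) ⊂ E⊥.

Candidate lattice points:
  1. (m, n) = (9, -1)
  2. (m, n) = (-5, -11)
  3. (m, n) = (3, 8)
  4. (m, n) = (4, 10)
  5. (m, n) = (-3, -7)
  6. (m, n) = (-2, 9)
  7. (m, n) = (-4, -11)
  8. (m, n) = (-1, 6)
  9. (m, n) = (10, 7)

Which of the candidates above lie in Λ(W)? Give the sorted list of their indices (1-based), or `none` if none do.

2, 3

Numerically τ ≈ 2.414214 and τ' = −1/τ ≈ -0.414214.
[1] lift (9,-1): star map gives 9.414214; window check -0.9 ≤ 9.414214 < -0.3 is false → out
[2] lift (-5,-11): star map gives -0.443651; window check -0.9 ≤ -0.443651 < -0.3 is true → IN Λ
[3] lift (3,8): star map gives -0.313708; window check -0.9 ≤ -0.313708 < -0.3 is true → IN Λ
[4] lift (4,10): star map gives -0.142136; window check -0.9 ≤ -0.142136 < -0.3 is false → out
[5] lift (-3,-7): star map gives -0.100505; window check -0.9 ≤ -0.100505 < -0.3 is false → out
[6] lift (-2,9): star map gives -5.727922; window check -0.9 ≤ -5.727922 < -0.3 is false → out
[7] lift (-4,-11): star map gives 0.556349; window check -0.9 ≤ 0.556349 < -0.3 is false → out
[8] lift (-1,6): star map gives -3.485281; window check -0.9 ≤ -3.485281 < -0.3 is false → out
[9] lift (10,7): star map gives 7.100505; window check -0.9 ≤ 7.100505 < -0.3 is false → out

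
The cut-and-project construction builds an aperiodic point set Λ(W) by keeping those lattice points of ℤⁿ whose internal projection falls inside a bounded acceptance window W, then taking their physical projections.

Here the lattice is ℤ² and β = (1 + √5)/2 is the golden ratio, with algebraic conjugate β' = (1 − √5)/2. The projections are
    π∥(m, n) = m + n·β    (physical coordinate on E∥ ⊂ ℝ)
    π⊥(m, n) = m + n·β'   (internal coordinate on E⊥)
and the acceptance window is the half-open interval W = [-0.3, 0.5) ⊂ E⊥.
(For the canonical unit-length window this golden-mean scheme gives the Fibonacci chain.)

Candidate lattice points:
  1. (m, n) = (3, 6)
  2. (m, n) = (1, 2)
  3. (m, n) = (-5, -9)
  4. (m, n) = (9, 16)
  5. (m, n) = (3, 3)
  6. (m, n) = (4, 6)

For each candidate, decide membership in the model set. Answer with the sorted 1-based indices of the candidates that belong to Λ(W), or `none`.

2, 6

Compute β' = (1−√5)/2 = -0.6180, so π⊥(m,n) = m -0.6180·n.
[1] lift (3,6): star map gives -0.7082; window check -0.3 ≤ -0.7082 < 0.5 is false → out
[2] lift (1,2): star map gives -0.2361; window check -0.3 ≤ -0.2361 < 0.5 is true → IN Λ
[3] lift (-5,-9): star map gives 0.5623; window check -0.3 ≤ 0.5623 < 0.5 is false → out
[4] lift (9,16): star map gives -0.8885; window check -0.3 ≤ -0.8885 < 0.5 is false → out
[5] lift (3,3): star map gives 1.1459; window check -0.3 ≤ 1.1459 < 0.5 is false → out
[6] lift (4,6): star map gives 0.2918; window check -0.3 ≤ 0.2918 < 0.5 is true → IN Λ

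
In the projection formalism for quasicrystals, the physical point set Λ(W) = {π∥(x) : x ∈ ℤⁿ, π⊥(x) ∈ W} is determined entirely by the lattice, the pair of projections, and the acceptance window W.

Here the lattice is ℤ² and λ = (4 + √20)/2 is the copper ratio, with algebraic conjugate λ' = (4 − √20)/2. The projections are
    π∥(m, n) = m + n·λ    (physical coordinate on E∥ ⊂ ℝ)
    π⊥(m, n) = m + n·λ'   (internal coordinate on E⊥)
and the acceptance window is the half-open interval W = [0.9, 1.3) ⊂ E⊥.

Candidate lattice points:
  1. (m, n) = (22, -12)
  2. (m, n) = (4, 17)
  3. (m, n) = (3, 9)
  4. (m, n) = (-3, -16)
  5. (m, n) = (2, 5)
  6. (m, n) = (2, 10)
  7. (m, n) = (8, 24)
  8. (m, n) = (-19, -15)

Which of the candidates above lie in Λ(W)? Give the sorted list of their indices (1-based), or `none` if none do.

λ' = (4−√20)/2 ≈ -0.23607.
candidate 1: (m,n)=(22,-12) → π∥ = 22-12·λ ≈ -28.83282, π⊥ = 22-12·λ' ≈ 24.83282 ∉ [0.9, 1.3) ⇒ out
candidate 2: (m,n)=(4,17) → π∥ = 4+17·λ ≈ 76.01316, π⊥ = 4+17·λ' ≈ -0.01316 ∉ [0.9, 1.3) ⇒ out
candidate 3: (m,n)=(3,9) → π∥ = 3+9·λ ≈ 41.12461, π⊥ = 3+9·λ' ≈ 0.87539 ∉ [0.9, 1.3) ⇒ out
candidate 4: (m,n)=(-3,-16) → π∥ = -3-16·λ ≈ -70.77709, π⊥ = -3-16·λ' ≈ 0.77709 ∉ [0.9, 1.3) ⇒ out
candidate 5: (m,n)=(2,5) → π∥ = 2+5·λ ≈ 23.18034, π⊥ = 2+5·λ' ≈ 0.81966 ∉ [0.9, 1.3) ⇒ out
candidate 6: (m,n)=(2,10) → π∥ = 2+10·λ ≈ 44.36068, π⊥ = 2+10·λ' ≈ -0.36068 ∉ [0.9, 1.3) ⇒ out
candidate 7: (m,n)=(8,24) → π∥ = 8+24·λ ≈ 109.66563, π⊥ = 8+24·λ' ≈ 2.33437 ∉ [0.9, 1.3) ⇒ out
candidate 8: (m,n)=(-19,-15) → π∥ = -19-15·λ ≈ -82.54102, π⊥ = -19-15·λ' ≈ -15.45898 ∉ [0.9, 1.3) ⇒ out

none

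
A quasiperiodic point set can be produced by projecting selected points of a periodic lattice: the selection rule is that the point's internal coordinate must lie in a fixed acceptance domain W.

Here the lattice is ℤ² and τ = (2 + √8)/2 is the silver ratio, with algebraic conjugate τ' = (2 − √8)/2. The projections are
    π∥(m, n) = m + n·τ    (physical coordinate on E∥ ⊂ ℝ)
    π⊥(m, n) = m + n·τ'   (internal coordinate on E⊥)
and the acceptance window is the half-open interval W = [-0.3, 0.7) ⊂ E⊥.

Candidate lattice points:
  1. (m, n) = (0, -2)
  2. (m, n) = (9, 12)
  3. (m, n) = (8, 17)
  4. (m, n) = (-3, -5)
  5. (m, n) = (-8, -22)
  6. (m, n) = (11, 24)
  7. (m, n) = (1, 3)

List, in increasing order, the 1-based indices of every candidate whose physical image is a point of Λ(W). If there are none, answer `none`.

7

Numerically τ ≈ 2.41421 and τ' = −1/τ ≈ -0.41421.
candidate 1: (m,n)=(0,-2) → π∥ = 0-2·τ ≈ -4.82843, π⊥ = 0-2·τ' ≈ 0.82843 ∉ [-0.3, 0.7) ⇒ out
candidate 2: (m,n)=(9,12) → π∥ = 9+12·τ ≈ 37.97056, π⊥ = 9+12·τ' ≈ 4.02944 ∉ [-0.3, 0.7) ⇒ out
candidate 3: (m,n)=(8,17) → π∥ = 8+17·τ ≈ 49.04163, π⊥ = 8+17·τ' ≈ 0.95837 ∉ [-0.3, 0.7) ⇒ out
candidate 4: (m,n)=(-3,-5) → π∥ = -3-5·τ ≈ -15.07107, π⊥ = -3-5·τ' ≈ -0.92893 ∉ [-0.3, 0.7) ⇒ out
candidate 5: (m,n)=(-8,-22) → π∥ = -8-22·τ ≈ -61.11270, π⊥ = -8-22·τ' ≈ 1.11270 ∉ [-0.3, 0.7) ⇒ out
candidate 6: (m,n)=(11,24) → π∥ = 11+24·τ ≈ 68.94113, π⊥ = 11+24·τ' ≈ 1.05887 ∉ [-0.3, 0.7) ⇒ out
candidate 7: (m,n)=(1,3) → π∥ = 1+3·τ ≈ 8.24264, π⊥ = 1+3·τ' ≈ -0.24264 ∈ [-0.3, 0.7) ⇒ IN Λ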